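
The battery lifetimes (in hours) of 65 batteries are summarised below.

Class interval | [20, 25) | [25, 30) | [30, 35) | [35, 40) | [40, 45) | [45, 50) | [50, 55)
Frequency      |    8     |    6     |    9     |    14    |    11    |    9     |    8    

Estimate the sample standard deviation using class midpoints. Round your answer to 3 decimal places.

9.334

Midpoints: 22.5, 27.5, 32.5, 37.5, 42.5, 47.5, 52.5
n = 65, Σfm = 2477.5, mean = 38.1154
Σfm² = 100006.25
Σf(m − x̄)² = Σfm² − (Σfm)²/n = 100006.25 − 2477.5²/65 = 5575.3846
Sample variance = 5575.3846 / 64 = 87.1154
Standard deviation = √87.1154 = 9.3336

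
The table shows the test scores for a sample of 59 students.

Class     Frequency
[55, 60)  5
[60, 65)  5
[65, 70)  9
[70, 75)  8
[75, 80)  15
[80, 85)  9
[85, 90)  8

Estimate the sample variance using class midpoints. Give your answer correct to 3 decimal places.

Midpoints: 57.5, 62.5, 67.5, 72.5, 77.5, 82.5, 87.5
n = 59, Σfm = 4392.5, mean = 74.4492
Σfm² = 331718.75
Σf(m − x̄)² = Σfm² − (Σfm)²/n = 331718.75 − 4392.5²/59 = 4700.8475
Sample variance = 4700.8475 / 58 = 81.0491

81.049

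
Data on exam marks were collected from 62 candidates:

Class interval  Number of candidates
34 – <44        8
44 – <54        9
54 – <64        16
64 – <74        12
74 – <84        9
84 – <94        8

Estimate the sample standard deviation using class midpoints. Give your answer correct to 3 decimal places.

Midpoints: 39, 49, 59, 69, 79, 89
n = 62, Σfm = 3948, mean = 63.6774
Σfm² = 266142
Σf(m − x̄)² = Σfm² − (Σfm)²/n = 266142 − 3948²/62 = 14743.5484
Sample variance = 14743.5484 / 61 = 241.6975
Standard deviation = √241.6975 = 15.5466

15.547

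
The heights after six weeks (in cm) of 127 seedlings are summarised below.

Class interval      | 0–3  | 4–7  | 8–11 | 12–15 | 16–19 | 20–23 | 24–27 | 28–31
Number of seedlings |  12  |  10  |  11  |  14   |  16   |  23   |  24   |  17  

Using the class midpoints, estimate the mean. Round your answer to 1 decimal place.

17.8

Midpoints: 1.5, 5.5, 9.5, 13.5, 17.5, 21.5, 25.5, 29.5
Σfm = 12×1.5 + 10×5.5 + 11×9.5 + 14×13.5 + 16×17.5 + 23×21.5 + 24×25.5 + 17×29.5 = 2254.5
n = Σf = 127
Mean = 2254.5 / 127 = 17.7520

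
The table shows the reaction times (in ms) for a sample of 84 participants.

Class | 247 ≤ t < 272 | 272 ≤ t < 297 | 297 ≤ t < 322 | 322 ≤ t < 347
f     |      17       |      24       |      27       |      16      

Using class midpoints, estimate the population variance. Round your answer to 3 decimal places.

Midpoints: 259.5, 284.5, 309.5, 334.5
n = 84, Σfm = 24948, mean = 297.0000
Σfm² = 7463931
Σf(m − x̄)² = Σfm² − (Σfm)²/n = 7463931 − 24948²/84 = 54375.0000
Population variance = 54375.0000 / 84 = 647.3214

647.321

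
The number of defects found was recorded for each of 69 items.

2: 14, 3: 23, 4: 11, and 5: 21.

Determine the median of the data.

Cumulative frequencies: 14, 37, 48, 69
n = 69, so the median is the value in position (n+1)/2 = 35.
Position 35 falls at value 3.

3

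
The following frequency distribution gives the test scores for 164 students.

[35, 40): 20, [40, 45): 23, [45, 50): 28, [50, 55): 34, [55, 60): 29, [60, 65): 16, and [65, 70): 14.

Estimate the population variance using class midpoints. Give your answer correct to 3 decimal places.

Midpoints: 37.5, 42.5, 47.5, 52.5, 57.5, 62.5, 67.5
n = 164, Σfm = 8455, mean = 51.5549
Σfm² = 448725
Σf(m − x̄)² = Σfm² − (Σfm)²/n = 448725 − 8455²/164 = 12828.5061
Population variance = 12828.5061 / 164 = 78.2226

78.223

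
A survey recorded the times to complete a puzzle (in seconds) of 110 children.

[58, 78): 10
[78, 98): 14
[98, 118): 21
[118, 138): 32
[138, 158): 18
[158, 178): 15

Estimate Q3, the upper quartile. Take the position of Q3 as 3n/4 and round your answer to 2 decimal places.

Cumulative frequencies: 10, 24, 45, 77, 95, 110
n = 110; position = 3n/4 = 82.5.
This falls in the class [138, 158): L = 138, F = 77, f = 18, h = 20.
Upper quartile ≈ 138 + ((82.5 − 77) / 18) × 20 = 144.1111

144.11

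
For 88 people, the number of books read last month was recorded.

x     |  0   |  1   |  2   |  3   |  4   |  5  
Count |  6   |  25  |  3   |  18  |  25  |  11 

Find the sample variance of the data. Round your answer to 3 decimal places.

2.522

Values: 0, 1, 2, 3, 4, 5
n = 88, Σfx = 240, mean = 2.7273
Σfx² = 874
Σf(x − x̄)² = Σfx² − (Σfx)²/n = 874 − 240²/88 = 219.4545
Sample variance = 219.4545 / 87 = 2.5225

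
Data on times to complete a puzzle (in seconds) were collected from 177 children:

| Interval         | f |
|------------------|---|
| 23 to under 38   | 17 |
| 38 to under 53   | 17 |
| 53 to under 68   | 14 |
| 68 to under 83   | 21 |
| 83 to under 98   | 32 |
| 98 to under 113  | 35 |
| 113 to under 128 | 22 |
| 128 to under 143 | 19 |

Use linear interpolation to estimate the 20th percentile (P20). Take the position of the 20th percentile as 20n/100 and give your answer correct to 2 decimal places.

Cumulative frequencies: 17, 34, 48, 69, 101, 136, 158, 177
n = 177; position = 20n/100 = 35.4.
This falls in the class 53 to under 68: L = 53, F = 34, f = 14, h = 15.
20th percentile ≈ 53 + ((35.4 − 34) / 14) × 15 = 54.5000

54.50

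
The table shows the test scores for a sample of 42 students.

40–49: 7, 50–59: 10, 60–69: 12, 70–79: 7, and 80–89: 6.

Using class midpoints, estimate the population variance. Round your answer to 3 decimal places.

162.868

Midpoints: 44.5, 54.5, 64.5, 74.5, 84.5
n = 42, Σfm = 2659, mean = 63.3095
Σfm² = 175180.5
Σf(m − x̄)² = Σfm² − (Σfm)²/n = 175180.5 − 2659²/42 = 6840.4762
Population variance = 6840.4762 / 42 = 162.8685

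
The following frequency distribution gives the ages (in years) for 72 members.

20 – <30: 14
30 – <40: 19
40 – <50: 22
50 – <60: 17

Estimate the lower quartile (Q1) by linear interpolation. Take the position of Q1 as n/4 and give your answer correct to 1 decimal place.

32.1

Cumulative frequencies: 14, 33, 55, 72
n = 72; position = n/4 = 18.
This falls in the class 30 – <40: L = 30, F = 14, f = 19, h = 10.
Lower quartile ≈ 30 + ((18 − 14) / 19) × 10 = 32.1053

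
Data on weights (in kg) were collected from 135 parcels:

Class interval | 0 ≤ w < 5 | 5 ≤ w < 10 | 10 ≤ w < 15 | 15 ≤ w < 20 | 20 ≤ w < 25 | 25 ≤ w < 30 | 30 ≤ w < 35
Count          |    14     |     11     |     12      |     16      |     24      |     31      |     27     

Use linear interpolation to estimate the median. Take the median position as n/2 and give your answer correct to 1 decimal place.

23.0

Cumulative frequencies: 14, 25, 37, 53, 77, 108, 135
n = 135; position = n/2 = 67.5.
This falls in the class 20 ≤ w < 25: L = 20, F = 53, f = 24, h = 5.
Median ≈ 20 + ((67.5 − 53) / 24) × 5 = 23.0208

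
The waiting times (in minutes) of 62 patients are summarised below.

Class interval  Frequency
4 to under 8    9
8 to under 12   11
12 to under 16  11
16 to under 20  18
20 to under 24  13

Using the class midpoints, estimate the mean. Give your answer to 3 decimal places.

Midpoints: 6, 10, 14, 18, 22
Σfm = 9×6 + 11×10 + 11×14 + 18×18 + 13×22 = 928
n = Σf = 62
Mean = 928 / 62 = 14.9677

14.968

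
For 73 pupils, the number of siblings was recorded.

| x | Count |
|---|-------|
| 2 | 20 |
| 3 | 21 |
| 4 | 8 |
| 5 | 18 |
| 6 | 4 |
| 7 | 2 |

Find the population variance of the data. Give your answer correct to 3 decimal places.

Values: 2, 3, 4, 5, 6, 7
n = 73, Σfx = 263, mean = 3.6027
Σfx² = 1089
Σf(x − x̄)² = Σfx² − (Σfx)²/n = 1089 − 263²/73 = 141.4795
Population variance = 141.4795 / 73 = 1.9381

1.938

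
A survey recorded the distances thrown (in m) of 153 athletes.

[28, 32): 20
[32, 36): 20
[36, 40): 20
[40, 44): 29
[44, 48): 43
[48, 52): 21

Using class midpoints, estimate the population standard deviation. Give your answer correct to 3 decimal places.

Midpoints: 30, 34, 38, 42, 46, 50
n = 153, Σfm = 6286, mean = 41.0850
Σfm² = 264644
Σf(m − x̄)² = Σfm² − (Σfm)²/n = 264644 − 6286²/153 = 6383.8954
Population variance = 6383.8954 / 153 = 41.7248
Standard deviation = √41.7248 = 6.4595

6.459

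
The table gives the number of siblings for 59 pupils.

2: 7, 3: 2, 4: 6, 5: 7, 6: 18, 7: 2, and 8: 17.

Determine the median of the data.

6

Cumulative frequencies: 7, 9, 15, 22, 40, 42, 59
n = 59, so the median is the value in position (n+1)/2 = 30.
Position 30 falls at value 6.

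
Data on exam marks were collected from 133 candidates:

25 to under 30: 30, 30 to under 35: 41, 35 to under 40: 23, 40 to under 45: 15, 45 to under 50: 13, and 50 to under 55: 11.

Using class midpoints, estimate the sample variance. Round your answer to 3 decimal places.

Midpoints: 27.5, 32.5, 37.5, 42.5, 47.5, 52.5
n = 133, Σfm = 4852.5, mean = 36.4850
Σfm² = 185081.25
Σf(m − x̄)² = Σfm² − (Σfm)²/n = 185081.25 − 4852.5²/133 = 8037.9699
Sample variance = 8037.9699 / 132 = 60.8937

60.894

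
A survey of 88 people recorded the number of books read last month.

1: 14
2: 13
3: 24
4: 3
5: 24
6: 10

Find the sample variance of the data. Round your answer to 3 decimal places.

Values: 1, 2, 3, 4, 5, 6
n = 88, Σfx = 304, mean = 3.4545
Σfx² = 1290
Σf(x − x̄)² = Σfx² − (Σfx)²/n = 1290 − 304²/88 = 239.8182
Sample variance = 239.8182 / 87 = 2.7565

2.757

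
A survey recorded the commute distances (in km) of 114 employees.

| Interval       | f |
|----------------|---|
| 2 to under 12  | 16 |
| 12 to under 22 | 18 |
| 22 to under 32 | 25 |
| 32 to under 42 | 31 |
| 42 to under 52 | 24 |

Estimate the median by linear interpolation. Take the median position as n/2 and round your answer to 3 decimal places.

Cumulative frequencies: 16, 34, 59, 90, 114
n = 114; position = n/2 = 57.
This falls in the class 22 to under 32: L = 22, F = 34, f = 25, h = 10.
Median ≈ 22 + ((57 − 34) / 25) × 10 = 31.2000

31.200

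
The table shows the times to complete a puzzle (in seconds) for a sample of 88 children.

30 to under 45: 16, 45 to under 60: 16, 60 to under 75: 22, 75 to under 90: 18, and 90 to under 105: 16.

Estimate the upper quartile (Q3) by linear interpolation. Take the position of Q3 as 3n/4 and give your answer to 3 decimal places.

85.000

Cumulative frequencies: 16, 32, 54, 72, 88
n = 88; position = 3n/4 = 66.
This falls in the class 75 to under 90: L = 75, F = 54, f = 18, h = 15.
Upper quartile ≈ 75 + ((66 − 54) / 18) × 15 = 85.0000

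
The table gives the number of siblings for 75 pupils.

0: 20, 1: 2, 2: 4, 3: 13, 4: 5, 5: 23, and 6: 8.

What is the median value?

Cumulative frequencies: 20, 22, 26, 39, 44, 67, 75
n = 75, so the median is the value in position (n+1)/2 = 38.
Position 38 falls at value 3.

3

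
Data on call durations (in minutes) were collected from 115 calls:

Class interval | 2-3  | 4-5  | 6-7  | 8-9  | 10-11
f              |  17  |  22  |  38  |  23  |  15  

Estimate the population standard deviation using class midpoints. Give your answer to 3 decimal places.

2.452

Midpoints: 2.5, 4.5, 6.5, 8.5, 10.5
n = 115, Σfm = 741.5, mean = 6.4478
Σfm² = 5472.75
Σf(m − x̄)² = Σfm² − (Σfm)²/n = 5472.75 − 741.5²/115 = 691.6870
Population variance = 691.6870 / 115 = 6.0147
Standard deviation = √6.0147 = 2.4525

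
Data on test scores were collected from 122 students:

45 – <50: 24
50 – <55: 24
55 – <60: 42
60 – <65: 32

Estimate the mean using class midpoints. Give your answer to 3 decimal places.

55.861

Midpoints: 47.5, 52.5, 57.5, 62.5
Σfm = 24×47.5 + 24×52.5 + 42×57.5 + 32×62.5 = 6815
n = Σf = 122
Mean = 6815 / 122 = 55.8607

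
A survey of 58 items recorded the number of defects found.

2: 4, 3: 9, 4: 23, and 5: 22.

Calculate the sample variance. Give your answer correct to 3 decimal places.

0.817

Values: 2, 3, 4, 5
n = 58, Σfx = 237, mean = 4.0862
Σfx² = 1015
Σf(x − x̄)² = Σfx² − (Σfx)²/n = 1015 − 237²/58 = 46.5690
Sample variance = 46.5690 / 57 = 0.8170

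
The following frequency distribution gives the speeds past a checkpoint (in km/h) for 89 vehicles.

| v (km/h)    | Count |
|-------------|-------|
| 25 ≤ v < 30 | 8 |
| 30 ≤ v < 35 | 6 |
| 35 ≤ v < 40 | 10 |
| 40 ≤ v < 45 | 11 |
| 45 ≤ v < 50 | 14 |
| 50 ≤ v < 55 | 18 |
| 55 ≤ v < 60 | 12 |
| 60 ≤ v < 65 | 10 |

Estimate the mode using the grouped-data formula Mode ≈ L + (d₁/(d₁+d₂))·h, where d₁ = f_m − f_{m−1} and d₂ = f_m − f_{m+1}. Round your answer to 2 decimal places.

52.00

Modal class: 50 ≤ v < 55 (highest frequency 18).
d₁ = 18 − 14 = 4, d₂ = 18 − 12 = 6
Mode ≈ 50 + (4/(4+6)) × 5 = 50 + 2.0000 = 52.0000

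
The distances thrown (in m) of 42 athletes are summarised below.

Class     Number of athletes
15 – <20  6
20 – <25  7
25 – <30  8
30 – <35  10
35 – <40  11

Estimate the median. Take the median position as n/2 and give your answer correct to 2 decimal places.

30.00

Cumulative frequencies: 6, 13, 21, 31, 42
n = 42; position = n/2 = 21.
This falls in the class 25 – <30: L = 25, F = 13, f = 8, h = 5.
Median ≈ 25 + ((21 − 13) / 8) × 5 = 30.0000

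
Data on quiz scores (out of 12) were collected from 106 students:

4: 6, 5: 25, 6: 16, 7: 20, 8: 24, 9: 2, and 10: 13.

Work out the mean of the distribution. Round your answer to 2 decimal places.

6.84

Values: 4, 5, 6, 7, 8, 9, 10
Σfx = 6×4 + 25×5 + 16×6 + 20×7 + 24×8 + 2×9 + 13×10 = 725
n = Σf = 106
Mean = 725 / 106 = 6.8396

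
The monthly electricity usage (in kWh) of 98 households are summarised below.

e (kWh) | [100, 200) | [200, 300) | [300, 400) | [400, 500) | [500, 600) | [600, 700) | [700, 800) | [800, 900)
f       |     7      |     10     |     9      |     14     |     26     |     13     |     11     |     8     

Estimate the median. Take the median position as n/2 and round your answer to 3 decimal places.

534.615

Cumulative frequencies: 7, 17, 26, 40, 66, 79, 90, 98
n = 98; position = n/2 = 49.
This falls in the class [500, 600): L = 500, F = 40, f = 26, h = 100.
Median ≈ 500 + ((49 − 40) / 26) × 100 = 534.6154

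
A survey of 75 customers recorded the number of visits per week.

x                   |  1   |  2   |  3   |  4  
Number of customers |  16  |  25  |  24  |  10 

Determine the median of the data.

2

Cumulative frequencies: 16, 41, 65, 75
n = 75, so the median is the value in position (n+1)/2 = 38.
Position 38 falls at value 2.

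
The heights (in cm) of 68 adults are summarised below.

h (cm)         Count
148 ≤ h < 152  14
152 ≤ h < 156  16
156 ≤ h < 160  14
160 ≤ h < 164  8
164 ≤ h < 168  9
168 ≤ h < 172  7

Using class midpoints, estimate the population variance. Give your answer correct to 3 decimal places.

Midpoints: 150, 154, 158, 162, 166, 170
n = 68, Σfm = 10756, mean = 158.1765
Σfm² = 1704208
Σf(m − x̄)² = Σfm² − (Σfm)²/n = 1704208 − 10756²/68 = 2861.8824
Population variance = 2861.8824 / 68 = 42.0865

42.087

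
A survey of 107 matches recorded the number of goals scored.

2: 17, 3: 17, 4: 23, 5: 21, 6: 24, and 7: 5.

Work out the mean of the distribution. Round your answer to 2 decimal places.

4.31

Values: 2, 3, 4, 5, 6, 7
Σfx = 17×2 + 17×3 + 23×4 + 21×5 + 24×6 + 5×7 = 461
n = Σf = 107
Mean = 461 / 107 = 4.3084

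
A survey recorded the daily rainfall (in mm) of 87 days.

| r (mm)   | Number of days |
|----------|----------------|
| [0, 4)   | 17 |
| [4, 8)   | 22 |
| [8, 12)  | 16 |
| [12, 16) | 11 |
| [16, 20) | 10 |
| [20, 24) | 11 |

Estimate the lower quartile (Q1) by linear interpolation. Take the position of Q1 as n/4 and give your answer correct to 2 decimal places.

4.86

Cumulative frequencies: 17, 39, 55, 66, 76, 87
n = 87; position = n/4 = 21.75.
This falls in the class [4, 8): L = 4, F = 17, f = 22, h = 4.
Lower quartile ≈ 4 + ((21.75 − 17) / 22) × 4 = 4.8636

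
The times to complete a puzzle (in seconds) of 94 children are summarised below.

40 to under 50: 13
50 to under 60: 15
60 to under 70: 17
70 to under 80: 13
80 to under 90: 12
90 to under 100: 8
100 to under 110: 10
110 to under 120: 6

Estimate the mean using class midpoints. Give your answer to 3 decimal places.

74.574

Midpoints: 45, 55, 65, 75, 85, 95, 105, 115
Σfm = 13×45 + 15×55 + 17×65 + 13×75 + 12×85 + 8×95 + 10×105 + 6×115 = 7010
n = Σf = 94
Mean = 7010 / 94 = 74.5745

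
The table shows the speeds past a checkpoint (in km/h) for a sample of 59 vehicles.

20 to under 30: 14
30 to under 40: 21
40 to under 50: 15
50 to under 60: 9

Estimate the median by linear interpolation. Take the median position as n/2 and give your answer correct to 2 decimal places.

37.38

Cumulative frequencies: 14, 35, 50, 59
n = 59; position = n/2 = 29.5.
This falls in the class 30 to under 40: L = 30, F = 14, f = 21, h = 10.
Median ≈ 30 + ((29.5 − 14) / 21) × 10 = 37.3810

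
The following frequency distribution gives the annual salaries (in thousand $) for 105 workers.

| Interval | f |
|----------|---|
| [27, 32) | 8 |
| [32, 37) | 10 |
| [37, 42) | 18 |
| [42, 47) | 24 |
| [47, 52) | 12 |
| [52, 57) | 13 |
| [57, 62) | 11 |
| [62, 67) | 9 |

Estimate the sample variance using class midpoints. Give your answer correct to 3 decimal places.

Midpoints: 29.5, 34.5, 39.5, 44.5, 49.5, 54.5, 59.5, 64.5
n = 105, Σfm = 4897.5, mean = 46.6429
Σfm² = 238876.25
Σf(m − x̄)² = Σfm² − (Σfm)²/n = 238876.25 − 4897.5²/105 = 10442.8571
Sample variance = 10442.8571 / 104 = 100.4121

100.412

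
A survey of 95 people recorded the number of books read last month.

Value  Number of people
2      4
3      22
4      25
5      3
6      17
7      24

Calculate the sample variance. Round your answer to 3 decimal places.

Values: 2, 3, 4, 5, 6, 7
n = 95, Σfx = 459, mean = 4.8316
Σfx² = 2477
Σf(x − x̄)² = Σfx² − (Σfx)²/n = 2477 − 459²/95 = 259.3053
Sample variance = 259.3053 / 94 = 2.7586

2.759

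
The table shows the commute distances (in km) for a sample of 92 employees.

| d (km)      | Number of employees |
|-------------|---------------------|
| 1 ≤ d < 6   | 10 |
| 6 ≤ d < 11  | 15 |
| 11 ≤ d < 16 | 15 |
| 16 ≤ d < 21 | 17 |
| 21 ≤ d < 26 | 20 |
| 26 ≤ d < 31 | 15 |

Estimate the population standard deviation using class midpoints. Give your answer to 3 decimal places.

Midpoints: 3.5, 8.5, 13.5, 18.5, 23.5, 28.5
n = 92, Σfm = 1577, mean = 17.1413
Σfm² = 32987
Σf(m − x̄)² = Σfm² − (Σfm)²/n = 32987 − 1577²/92 = 5955.1630
Population variance = 5955.1630 / 92 = 64.7300
Standard deviation = √64.7300 = 8.0455

8.045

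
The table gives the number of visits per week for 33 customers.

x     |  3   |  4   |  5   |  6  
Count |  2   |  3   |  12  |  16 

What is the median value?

Cumulative frequencies: 2, 5, 17, 33
n = 33, so the median is the value in position (n+1)/2 = 17.
Position 17 falls at value 5.

5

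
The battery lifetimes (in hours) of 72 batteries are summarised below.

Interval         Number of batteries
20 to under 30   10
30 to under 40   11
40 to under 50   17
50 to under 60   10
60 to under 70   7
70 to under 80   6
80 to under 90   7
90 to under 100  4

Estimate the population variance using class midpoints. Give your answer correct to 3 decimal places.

425.907

Midpoints: 25, 35, 45, 55, 65, 75, 85, 95
n = 72, Σfm = 3830, mean = 53.1944
Σfm² = 234400
Σf(m − x̄)² = Σfm² − (Σfm)²/n = 234400 − 3830²/72 = 30665.2778
Population variance = 30665.2778 / 72 = 425.9066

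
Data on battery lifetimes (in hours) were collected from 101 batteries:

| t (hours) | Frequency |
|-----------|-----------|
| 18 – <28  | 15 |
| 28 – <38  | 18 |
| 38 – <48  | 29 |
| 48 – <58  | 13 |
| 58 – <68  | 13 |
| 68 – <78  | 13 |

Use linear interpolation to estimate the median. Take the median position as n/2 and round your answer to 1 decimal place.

44.0

Cumulative frequencies: 15, 33, 62, 75, 88, 101
n = 101; position = n/2 = 50.5.
This falls in the class 38 – <48: L = 38, F = 33, f = 29, h = 10.
Median ≈ 38 + ((50.5 − 33) / 29) × 10 = 44.0345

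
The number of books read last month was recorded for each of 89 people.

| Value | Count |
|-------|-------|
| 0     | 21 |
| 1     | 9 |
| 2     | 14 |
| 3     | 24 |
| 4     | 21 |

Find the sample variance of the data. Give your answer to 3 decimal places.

Values: 0, 1, 2, 3, 4
n = 89, Σfx = 193, mean = 2.1685
Σfx² = 617
Σf(x − x̄)² = Σfx² − (Σfx)²/n = 617 − 193²/89 = 198.4719
Sample variance = 198.4719 / 88 = 2.2554

2.255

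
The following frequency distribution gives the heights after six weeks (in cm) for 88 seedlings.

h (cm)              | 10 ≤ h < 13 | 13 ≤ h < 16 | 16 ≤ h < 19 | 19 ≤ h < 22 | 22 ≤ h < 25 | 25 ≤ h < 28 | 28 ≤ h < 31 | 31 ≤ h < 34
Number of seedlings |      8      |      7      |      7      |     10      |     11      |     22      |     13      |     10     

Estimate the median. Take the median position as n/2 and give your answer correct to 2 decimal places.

Cumulative frequencies: 8, 15, 22, 32, 43, 65, 78, 88
n = 88; position = n/2 = 44.
This falls in the class 25 ≤ h < 28: L = 25, F = 43, f = 22, h = 3.
Median ≈ 25 + ((44 − 43) / 22) × 3 = 25.1364

25.14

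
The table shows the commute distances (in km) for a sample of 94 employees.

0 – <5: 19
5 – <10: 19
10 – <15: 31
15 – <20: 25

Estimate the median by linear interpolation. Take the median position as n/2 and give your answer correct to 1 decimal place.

Cumulative frequencies: 19, 38, 69, 94
n = 94; position = n/2 = 47.
This falls in the class 10 – <15: L = 10, F = 38, f = 31, h = 5.
Median ≈ 10 + ((47 − 38) / 31) × 5 = 11.4516

11.5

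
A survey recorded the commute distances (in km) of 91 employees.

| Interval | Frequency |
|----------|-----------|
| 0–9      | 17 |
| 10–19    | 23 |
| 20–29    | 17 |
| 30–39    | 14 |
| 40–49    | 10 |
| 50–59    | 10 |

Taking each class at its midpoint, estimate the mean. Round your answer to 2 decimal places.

Midpoints: 4.5, 14.5, 24.5, 34.5, 44.5, 54.5
Σfm = 17×4.5 + 23×14.5 + 17×24.5 + 14×34.5 + 10×44.5 + 10×54.5 = 2299.5
n = Σf = 91
Mean = 2299.5 / 91 = 25.2692

25.27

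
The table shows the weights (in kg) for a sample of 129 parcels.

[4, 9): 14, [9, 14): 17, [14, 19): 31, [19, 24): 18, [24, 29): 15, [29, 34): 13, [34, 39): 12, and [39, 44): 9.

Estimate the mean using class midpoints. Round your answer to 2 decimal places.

21.73

Midpoints: 6.5, 11.5, 16.5, 21.5, 26.5, 31.5, 36.5, 41.5
Σfm = 14×6.5 + 17×11.5 + 31×16.5 + 18×21.5 + 15×26.5 + 13×31.5 + 12×36.5 + 9×41.5 = 2803.5
n = Σf = 129
Mean = 2803.5 / 129 = 21.7326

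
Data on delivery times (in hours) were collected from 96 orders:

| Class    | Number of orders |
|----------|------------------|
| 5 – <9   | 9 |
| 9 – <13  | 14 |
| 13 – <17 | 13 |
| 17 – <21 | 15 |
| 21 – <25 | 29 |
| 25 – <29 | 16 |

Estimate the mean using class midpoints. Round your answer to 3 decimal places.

18.708

Midpoints: 7, 11, 15, 19, 23, 27
Σfm = 9×7 + 14×11 + 13×15 + 15×19 + 29×23 + 16×27 = 1796
n = Σf = 96
Mean = 1796 / 96 = 18.7083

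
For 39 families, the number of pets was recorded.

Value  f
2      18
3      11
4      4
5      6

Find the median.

3

Cumulative frequencies: 18, 29, 33, 39
n = 39, so the median is the value in position (n+1)/2 = 20.
Position 20 falls at value 3.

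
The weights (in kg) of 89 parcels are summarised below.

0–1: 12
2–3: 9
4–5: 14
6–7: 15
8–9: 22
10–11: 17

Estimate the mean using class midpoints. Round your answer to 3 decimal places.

Midpoints: 0.5, 2.5, 4.5, 6.5, 8.5, 10.5
Σfm = 12×0.5 + 9×2.5 + 14×4.5 + 15×6.5 + 22×8.5 + 17×10.5 = 554.5
n = Σf = 89
Mean = 554.5 / 89 = 6.2303

6.230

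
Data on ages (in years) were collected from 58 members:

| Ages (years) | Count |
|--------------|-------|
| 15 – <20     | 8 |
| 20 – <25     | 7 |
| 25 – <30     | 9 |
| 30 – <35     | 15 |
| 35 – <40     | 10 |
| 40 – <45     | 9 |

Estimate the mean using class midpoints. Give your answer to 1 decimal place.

Midpoints: 17.5, 22.5, 27.5, 32.5, 37.5, 42.5
Σfm = 8×17.5 + 7×22.5 + 9×27.5 + 15×32.5 + 10×37.5 + 9×42.5 = 1790
n = Σf = 58
Mean = 1790 / 58 = 30.8621

30.9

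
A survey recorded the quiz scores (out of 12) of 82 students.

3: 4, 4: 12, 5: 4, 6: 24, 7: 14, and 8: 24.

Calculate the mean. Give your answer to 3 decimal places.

Values: 3, 4, 5, 6, 7, 8
Σfx = 4×3 + 12×4 + 4×5 + 24×6 + 14×7 + 24×8 = 514
n = Σf = 82
Mean = 514 / 82 = 6.2683

6.268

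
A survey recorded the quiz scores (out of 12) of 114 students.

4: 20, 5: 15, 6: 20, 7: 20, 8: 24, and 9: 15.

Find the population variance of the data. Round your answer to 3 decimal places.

Values: 4, 5, 6, 7, 8, 9
n = 114, Σfx = 742, mean = 6.5088
Σfx² = 5146
Σf(x − x̄)² = Σfx² − (Σfx)²/n = 5146 − 742²/114 = 316.4912
Population variance = 316.4912 / 114 = 2.7762

2.776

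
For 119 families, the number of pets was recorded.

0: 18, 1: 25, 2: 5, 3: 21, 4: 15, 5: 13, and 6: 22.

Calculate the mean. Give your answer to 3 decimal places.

Values: 0, 1, 2, 3, 4, 5, 6
Σfx = 18×0 + 25×1 + 5×2 + 21×3 + 15×4 + 13×5 + 22×6 = 355
n = Σf = 119
Mean = 355 / 119 = 2.9832

2.983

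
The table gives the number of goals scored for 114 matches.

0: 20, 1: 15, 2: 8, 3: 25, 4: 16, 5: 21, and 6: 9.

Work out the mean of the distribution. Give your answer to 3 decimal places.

2.886

Values: 0, 1, 2, 3, 4, 5, 6
Σfx = 20×0 + 15×1 + 8×2 + 25×3 + 16×4 + 21×5 + 9×6 = 329
n = Σf = 114
Mean = 329 / 114 = 2.8860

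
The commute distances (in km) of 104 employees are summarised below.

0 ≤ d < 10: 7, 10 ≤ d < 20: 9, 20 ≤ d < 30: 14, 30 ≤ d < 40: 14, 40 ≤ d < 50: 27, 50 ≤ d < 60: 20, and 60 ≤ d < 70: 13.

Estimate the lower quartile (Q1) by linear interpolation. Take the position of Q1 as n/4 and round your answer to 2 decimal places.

Cumulative frequencies: 7, 16, 30, 44, 71, 91, 104
n = 104; position = n/4 = 26.
This falls in the class 20 ≤ d < 30: L = 20, F = 16, f = 14, h = 10.
Lower quartile ≈ 20 + ((26 − 16) / 14) × 10 = 27.1429

27.14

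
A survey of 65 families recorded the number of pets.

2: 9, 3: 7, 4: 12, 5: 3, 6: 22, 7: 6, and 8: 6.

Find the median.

Cumulative frequencies: 9, 16, 28, 31, 53, 59, 65
n = 65, so the median is the value in position (n+1)/2 = 33.
Position 33 falls at value 6.

6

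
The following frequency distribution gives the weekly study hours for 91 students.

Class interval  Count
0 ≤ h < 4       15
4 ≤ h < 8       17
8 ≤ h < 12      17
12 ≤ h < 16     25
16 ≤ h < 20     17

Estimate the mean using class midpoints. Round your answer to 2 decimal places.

10.53

Midpoints: 2, 6, 10, 14, 18
Σfm = 15×2 + 17×6 + 17×10 + 25×14 + 17×18 = 958
n = Σf = 91
Mean = 958 / 91 = 10.5275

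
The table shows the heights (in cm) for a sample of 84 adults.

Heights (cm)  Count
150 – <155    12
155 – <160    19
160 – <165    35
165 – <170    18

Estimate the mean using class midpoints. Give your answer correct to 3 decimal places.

Midpoints: 152.5, 157.5, 162.5, 167.5
Σfm = 12×152.5 + 19×157.5 + 35×162.5 + 18×167.5 = 13525
n = Σf = 84
Mean = 13525 / 84 = 161.0119

161.012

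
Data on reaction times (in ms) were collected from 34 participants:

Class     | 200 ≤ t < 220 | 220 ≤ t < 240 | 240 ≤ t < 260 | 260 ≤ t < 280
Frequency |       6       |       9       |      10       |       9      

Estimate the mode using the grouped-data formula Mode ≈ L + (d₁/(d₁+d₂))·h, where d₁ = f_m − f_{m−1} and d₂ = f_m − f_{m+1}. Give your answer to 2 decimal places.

250.00

Modal class: 240 ≤ t < 260 (highest frequency 10).
d₁ = 10 − 9 = 1, d₂ = 10 − 9 = 1
Mode ≈ 240 + (1/(1+1)) × 20 = 240 + 10.0000 = 250.0000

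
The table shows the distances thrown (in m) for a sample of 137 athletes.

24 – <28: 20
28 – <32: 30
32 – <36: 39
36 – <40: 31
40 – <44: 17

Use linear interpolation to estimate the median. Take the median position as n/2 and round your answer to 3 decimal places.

Cumulative frequencies: 20, 50, 89, 120, 137
n = 137; position = n/2 = 68.5.
This falls in the class 32 – <36: L = 32, F = 50, f = 39, h = 4.
Median ≈ 32 + ((68.5 − 50) / 39) × 4 = 33.8974

33.897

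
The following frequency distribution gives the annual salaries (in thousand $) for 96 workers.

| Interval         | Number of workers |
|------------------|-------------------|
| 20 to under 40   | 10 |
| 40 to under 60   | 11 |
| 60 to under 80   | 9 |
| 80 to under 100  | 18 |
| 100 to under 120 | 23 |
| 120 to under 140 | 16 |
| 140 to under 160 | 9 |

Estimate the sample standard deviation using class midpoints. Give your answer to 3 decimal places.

Midpoints: 30, 50, 70, 90, 110, 130, 150
n = 96, Σfm = 9060, mean = 94.3750
Σfm² = 977600
Σf(m − x̄)² = Σfm² − (Σfm)²/n = 977600 − 9060²/96 = 122562.5000
Sample variance = 122562.5000 / 95 = 1290.1316
Standard deviation = √1290.1316 = 35.9184

35.918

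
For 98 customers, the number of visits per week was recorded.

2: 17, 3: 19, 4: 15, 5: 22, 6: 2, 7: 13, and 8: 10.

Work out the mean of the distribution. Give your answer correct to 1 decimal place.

Values: 2, 3, 4, 5, 6, 7, 8
Σfx = 17×2 + 19×3 + 15×4 + 22×5 + 2×6 + 13×7 + 10×8 = 444
n = Σf = 98
Mean = 444 / 98 = 4.5306

4.5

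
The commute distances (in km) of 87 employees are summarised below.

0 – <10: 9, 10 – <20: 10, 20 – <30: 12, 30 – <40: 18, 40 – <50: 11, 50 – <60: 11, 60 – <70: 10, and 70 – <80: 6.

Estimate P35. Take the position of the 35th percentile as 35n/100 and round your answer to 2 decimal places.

Cumulative frequencies: 9, 19, 31, 49, 60, 71, 81, 87
n = 87; position = 35n/100 = 30.45.
This falls in the class 20 – <30: L = 20, F = 19, f = 12, h = 10.
35th percentile ≈ 20 + ((30.45 − 19) / 12) × 10 = 29.5417

29.54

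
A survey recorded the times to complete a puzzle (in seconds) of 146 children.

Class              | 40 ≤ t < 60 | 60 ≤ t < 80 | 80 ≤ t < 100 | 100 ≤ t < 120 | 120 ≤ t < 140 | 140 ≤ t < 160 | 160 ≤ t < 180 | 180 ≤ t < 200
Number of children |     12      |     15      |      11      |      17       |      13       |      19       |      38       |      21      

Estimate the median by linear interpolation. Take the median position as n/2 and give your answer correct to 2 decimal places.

145.26

Cumulative frequencies: 12, 27, 38, 55, 68, 87, 125, 146
n = 146; position = n/2 = 73.
This falls in the class 140 ≤ t < 160: L = 140, F = 68, f = 19, h = 20.
Median ≈ 140 + ((73 − 68) / 19) × 20 = 145.2632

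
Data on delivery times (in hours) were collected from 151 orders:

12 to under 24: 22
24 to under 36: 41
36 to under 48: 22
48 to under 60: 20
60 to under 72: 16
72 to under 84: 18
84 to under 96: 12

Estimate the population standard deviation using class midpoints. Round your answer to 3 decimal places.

22.598

Midpoints: 18, 30, 42, 54, 66, 78, 90
n = 151, Σfm = 7170, mean = 47.4834
Σfm² = 417564
Σf(m − x̄)² = Σfm² − (Σfm)²/n = 417564 − 7170²/151 = 77107.7086
Population variance = 77107.7086 / 151 = 510.6471
Standard deviation = √510.6471 = 22.5975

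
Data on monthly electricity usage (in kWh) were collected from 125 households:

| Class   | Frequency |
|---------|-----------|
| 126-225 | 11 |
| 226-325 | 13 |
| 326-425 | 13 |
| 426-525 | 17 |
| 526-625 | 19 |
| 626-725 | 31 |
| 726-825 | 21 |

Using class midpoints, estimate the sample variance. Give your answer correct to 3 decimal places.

36655.484

Midpoints: 175.5, 275.5, 375.5, 475.5, 575.5, 675.5, 775.5
n = 125, Σfm = 66637.5, mean = 533.1000
Σfm² = 40069731.25
Σf(m − x̄)² = Σfm² − (Σfm)²/n = 40069731.25 − 66637.5²/125 = 4545280.0000
Sample variance = 4545280.0000 / 124 = 36655.4839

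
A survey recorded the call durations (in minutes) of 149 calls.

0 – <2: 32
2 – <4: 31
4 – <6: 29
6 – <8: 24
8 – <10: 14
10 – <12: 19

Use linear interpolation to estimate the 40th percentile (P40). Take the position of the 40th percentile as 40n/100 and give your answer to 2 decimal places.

3.78

Cumulative frequencies: 32, 63, 92, 116, 130, 149
n = 149; position = 40n/100 = 59.6.
This falls in the class 2 – <4: L = 2, F = 32, f = 31, h = 2.
40th percentile ≈ 2 + ((59.6 − 32) / 31) × 2 = 3.7806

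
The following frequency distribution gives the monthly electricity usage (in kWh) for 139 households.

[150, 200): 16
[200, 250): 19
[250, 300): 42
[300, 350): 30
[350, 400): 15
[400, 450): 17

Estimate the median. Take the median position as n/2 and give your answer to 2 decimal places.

291.07

Cumulative frequencies: 16, 35, 77, 107, 122, 139
n = 139; position = n/2 = 69.5.
This falls in the class [250, 300): L = 250, F = 35, f = 42, h = 50.
Median ≈ 250 + ((69.5 − 35) / 42) × 50 = 291.0714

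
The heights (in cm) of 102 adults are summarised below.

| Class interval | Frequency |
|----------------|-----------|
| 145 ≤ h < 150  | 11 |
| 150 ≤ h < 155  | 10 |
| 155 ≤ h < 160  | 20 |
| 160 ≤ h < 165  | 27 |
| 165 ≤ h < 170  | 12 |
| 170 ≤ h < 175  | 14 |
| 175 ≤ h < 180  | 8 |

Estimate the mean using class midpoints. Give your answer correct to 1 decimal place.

Midpoints: 147.5, 152.5, 157.5, 162.5, 167.5, 172.5, 177.5
Σfm = 11×147.5 + 10×152.5 + 20×157.5 + 27×162.5 + 12×167.5 + 14×172.5 + 8×177.5 = 16530
n = Σf = 102
Mean = 16530 / 102 = 162.0588

162.1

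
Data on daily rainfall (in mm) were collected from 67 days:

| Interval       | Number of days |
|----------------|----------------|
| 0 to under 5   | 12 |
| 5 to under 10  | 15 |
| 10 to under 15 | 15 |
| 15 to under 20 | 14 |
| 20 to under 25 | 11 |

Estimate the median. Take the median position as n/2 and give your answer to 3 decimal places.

Cumulative frequencies: 12, 27, 42, 56, 67
n = 67; position = n/2 = 33.5.
This falls in the class 10 to under 15: L = 10, F = 27, f = 15, h = 5.
Median ≈ 10 + ((33.5 − 27) / 15) × 5 = 12.1667

12.167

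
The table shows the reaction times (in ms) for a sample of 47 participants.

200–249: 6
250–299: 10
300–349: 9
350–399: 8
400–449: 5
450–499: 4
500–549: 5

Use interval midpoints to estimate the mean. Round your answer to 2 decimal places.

354.29

Midpoints: 224.5, 274.5, 324.5, 374.5, 424.5, 474.5, 524.5
Σfm = 6×224.5 + 10×274.5 + 9×324.5 + 8×374.5 + 5×424.5 + 4×474.5 + 5×524.5 = 16651.5
n = Σf = 47
Mean = 16651.5 / 47 = 354.2872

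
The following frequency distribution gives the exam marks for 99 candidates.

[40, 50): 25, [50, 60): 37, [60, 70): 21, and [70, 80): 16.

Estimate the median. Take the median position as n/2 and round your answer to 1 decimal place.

Cumulative frequencies: 25, 62, 83, 99
n = 99; position = n/2 = 49.5.
This falls in the class [50, 60): L = 50, F = 25, f = 37, h = 10.
Median ≈ 50 + ((49.5 − 25) / 37) × 10 = 56.6216

56.6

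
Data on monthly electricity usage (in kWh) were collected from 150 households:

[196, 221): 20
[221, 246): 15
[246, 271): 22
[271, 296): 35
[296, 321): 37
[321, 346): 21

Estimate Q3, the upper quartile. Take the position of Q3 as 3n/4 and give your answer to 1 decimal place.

Cumulative frequencies: 20, 35, 57, 92, 129, 150
n = 150; position = 3n/4 = 112.5.
This falls in the class [296, 321): L = 296, F = 92, f = 37, h = 25.
Upper quartile ≈ 296 + ((112.5 − 92) / 37) × 25 = 309.8514

309.9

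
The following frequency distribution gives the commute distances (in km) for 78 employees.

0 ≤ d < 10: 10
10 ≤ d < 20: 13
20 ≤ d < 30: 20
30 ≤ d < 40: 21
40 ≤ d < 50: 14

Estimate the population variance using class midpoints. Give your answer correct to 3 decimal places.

Midpoints: 5, 15, 25, 35, 45
n = 78, Σfm = 2110, mean = 27.0513
Σfm² = 69750
Σf(m − x̄)² = Σfm² − (Σfm)²/n = 69750 − 2110²/78 = 12671.7949
Population variance = 12671.7949 / 78 = 162.4589

162.459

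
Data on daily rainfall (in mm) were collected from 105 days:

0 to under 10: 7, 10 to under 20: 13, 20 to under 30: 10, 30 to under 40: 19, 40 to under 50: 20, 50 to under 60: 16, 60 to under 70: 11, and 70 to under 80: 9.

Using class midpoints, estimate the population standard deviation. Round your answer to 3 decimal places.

19.832

Midpoints: 5, 15, 25, 35, 45, 55, 65, 75
n = 105, Σfm = 4315, mean = 41.0952
Σfm² = 218625
Σf(m − x̄)² = Σfm² − (Σfm)²/n = 218625 − 4315²/105 = 41299.0476
Population variance = 41299.0476 / 105 = 393.3243
Standard deviation = √393.3243 = 19.8324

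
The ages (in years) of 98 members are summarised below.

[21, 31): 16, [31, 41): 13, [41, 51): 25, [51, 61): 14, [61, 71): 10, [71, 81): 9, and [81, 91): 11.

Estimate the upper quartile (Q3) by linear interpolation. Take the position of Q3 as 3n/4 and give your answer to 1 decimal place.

Cumulative frequencies: 16, 29, 54, 68, 78, 87, 98
n = 98; position = 3n/4 = 73.5.
This falls in the class [61, 71): L = 61, F = 68, f = 10, h = 10.
Upper quartile ≈ 61 + ((73.5 − 68) / 10) × 10 = 66.5000

66.5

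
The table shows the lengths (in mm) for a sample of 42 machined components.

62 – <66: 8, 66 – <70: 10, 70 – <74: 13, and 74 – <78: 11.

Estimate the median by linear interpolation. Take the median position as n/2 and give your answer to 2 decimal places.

Cumulative frequencies: 8, 18, 31, 42
n = 42; position = n/2 = 21.
This falls in the class 70 – <74: L = 70, F = 18, f = 13, h = 4.
Median ≈ 70 + ((21 − 18) / 13) × 4 = 70.9231

70.92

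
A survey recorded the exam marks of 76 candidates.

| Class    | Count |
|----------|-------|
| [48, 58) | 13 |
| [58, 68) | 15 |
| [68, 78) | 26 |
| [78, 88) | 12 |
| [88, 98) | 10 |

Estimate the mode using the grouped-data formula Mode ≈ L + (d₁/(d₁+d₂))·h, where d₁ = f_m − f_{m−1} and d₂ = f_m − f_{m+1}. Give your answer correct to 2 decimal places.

Modal class: [68, 78) (highest frequency 26).
d₁ = 26 − 15 = 11, d₂ = 26 − 12 = 14
Mode ≈ 68 + (11/(11+14)) × 10 = 68 + 4.4000 = 72.4000

72.40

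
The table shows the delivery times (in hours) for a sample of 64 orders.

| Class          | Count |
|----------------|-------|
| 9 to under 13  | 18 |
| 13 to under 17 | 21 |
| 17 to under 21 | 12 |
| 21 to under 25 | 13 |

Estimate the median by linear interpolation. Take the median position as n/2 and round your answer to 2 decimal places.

Cumulative frequencies: 18, 39, 51, 64
n = 64; position = n/2 = 32.
This falls in the class 13 to under 17: L = 13, F = 18, f = 21, h = 4.
Median ≈ 13 + ((32 − 18) / 21) × 4 = 15.6667

15.67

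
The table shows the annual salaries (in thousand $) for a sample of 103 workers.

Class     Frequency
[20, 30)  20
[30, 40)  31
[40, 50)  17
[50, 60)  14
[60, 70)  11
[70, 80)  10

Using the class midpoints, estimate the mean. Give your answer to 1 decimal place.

Midpoints: 25, 35, 45, 55, 65, 75
Σfm = 20×25 + 31×35 + 17×45 + 14×55 + 11×65 + 10×75 = 4585
n = Σf = 103
Mean = 4585 / 103 = 44.5146

44.5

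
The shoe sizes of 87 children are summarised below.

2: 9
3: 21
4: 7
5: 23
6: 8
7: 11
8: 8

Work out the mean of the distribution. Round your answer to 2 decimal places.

4.75

Values: 2, 3, 4, 5, 6, 7, 8
Σfx = 9×2 + 21×3 + 7×4 + 23×5 + 8×6 + 11×7 + 8×8 = 413
n = Σf = 87
Mean = 413 / 87 = 4.7471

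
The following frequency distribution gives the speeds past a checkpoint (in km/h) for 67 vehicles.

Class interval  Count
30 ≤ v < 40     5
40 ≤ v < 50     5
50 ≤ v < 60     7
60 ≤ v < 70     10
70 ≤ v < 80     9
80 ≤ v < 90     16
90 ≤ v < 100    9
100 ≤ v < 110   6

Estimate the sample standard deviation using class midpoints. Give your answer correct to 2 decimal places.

20.16

Midpoints: 35, 45, 55, 65, 75, 85, 95, 105
n = 67, Σfm = 4955, mean = 73.9552
Σfm² = 393275
Σf(m − x̄)² = Σfm² − (Σfm)²/n = 393275 − 4955²/67 = 26826.8657
Sample variance = 26826.8657 / 66 = 406.4677
Standard deviation = √406.4677 = 20.1610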